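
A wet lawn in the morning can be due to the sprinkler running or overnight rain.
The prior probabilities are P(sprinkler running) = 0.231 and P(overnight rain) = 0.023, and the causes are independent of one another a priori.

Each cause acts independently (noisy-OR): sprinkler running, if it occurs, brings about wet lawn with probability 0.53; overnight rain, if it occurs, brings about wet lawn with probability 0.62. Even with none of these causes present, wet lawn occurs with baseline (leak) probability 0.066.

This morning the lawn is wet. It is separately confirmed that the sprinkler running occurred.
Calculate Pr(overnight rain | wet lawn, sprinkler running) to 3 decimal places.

Pr(overnight rain | wet lawn, sprinkler running) ≈ 0.034

Under noisy-OR, P(wet lawn | causes) = 1 − (1−0.066)·∏(1−qᵢ) over the active causes.
Numerator (weight on configurations with overnight rain): 0.833188*0.023 = 0.019163
Denominator P(wet lawn | sprinkler running): 0.56102*0.977 + 0.833188*0.023 = 0.567280
P(overnight rain | wet lawn, sprinkler running) = 0.019163/0.567280 ≈ 0.034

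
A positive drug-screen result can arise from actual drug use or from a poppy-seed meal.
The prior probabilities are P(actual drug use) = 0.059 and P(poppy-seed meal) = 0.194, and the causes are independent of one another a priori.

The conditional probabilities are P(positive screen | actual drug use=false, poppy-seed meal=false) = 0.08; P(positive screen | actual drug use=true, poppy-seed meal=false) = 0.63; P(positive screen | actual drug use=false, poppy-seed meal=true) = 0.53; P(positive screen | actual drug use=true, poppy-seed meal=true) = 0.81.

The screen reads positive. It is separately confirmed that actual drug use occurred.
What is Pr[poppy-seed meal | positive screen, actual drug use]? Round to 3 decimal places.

Pr[poppy-seed meal | positive screen, actual drug use] ≈ 0.236

P(positive screen | actual drug use) = 0.63×0.806 + 0.81×0.194 = 0.507780 + 0.157140 = 0.664920
Restricting to configurations with poppy-seed meal present: 0.81×0.194 = 0.157140.
So P(poppy-seed meal | positive screen, actual drug use) = 0.157140/0.664920 ≈ 0.236.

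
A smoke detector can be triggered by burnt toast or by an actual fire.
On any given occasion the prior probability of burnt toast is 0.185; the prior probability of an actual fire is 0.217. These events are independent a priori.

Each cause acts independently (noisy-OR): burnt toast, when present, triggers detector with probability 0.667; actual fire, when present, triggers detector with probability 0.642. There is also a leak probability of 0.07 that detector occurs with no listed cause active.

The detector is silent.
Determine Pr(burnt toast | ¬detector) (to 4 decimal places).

Under noisy-OR, P(detector | causes) = 1 − (1−0.07)·∏(1−qᵢ) over the active causes.
Numerator (weight on configurations with burnt toast): 0.044860 + 0.004451 = 0.049311
Normalizer over all consistent configurations: 0.93·0.815·0.783 + 0.33294·0.815·0.217 + 0.30969·0.185·0.783 + 0.110869·0.185·0.217 = 0.701668
Posterior = 0.049311 / 0.701668 ≈ 0.0703

Pr(burnt toast | ¬detector) ≈ 0.0703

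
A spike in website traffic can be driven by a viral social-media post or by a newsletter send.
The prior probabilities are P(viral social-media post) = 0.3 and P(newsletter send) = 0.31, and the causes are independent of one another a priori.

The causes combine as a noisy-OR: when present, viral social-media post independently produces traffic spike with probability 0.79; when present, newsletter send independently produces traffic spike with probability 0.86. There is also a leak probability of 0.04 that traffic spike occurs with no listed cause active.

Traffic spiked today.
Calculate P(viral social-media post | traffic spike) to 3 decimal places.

P(viral social-media post | traffic spike) ≈ 0.552

Under noisy-OR, P(traffic spike | causes) = 1 − (1−0.04)·∏(1−qᵢ) over the active causes.
For the numerator, keep only viral social-media post=true terms: 0.165269 + 0.090375 = 0.255644
The normalizing constant is 0.04*0.7*0.69 + 0.8656*0.7*0.31 + 0.7984*0.3*0.69 + 0.971776*0.3*0.31 = 0.462799
Posterior = 0.255644 / 0.462799 ≈ 0.552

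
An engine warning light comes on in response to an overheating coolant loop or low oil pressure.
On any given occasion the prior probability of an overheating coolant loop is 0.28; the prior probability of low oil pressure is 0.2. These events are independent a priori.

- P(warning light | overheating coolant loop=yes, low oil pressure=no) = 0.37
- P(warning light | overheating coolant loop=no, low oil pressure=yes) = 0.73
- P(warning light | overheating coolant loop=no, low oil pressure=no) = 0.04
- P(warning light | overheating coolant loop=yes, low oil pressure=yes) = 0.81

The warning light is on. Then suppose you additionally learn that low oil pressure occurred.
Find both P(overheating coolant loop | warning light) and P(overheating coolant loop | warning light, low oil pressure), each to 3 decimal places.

P(warning light) = 0.04*0.72*0.8 + 0.73*0.72*0.2 + 0.37*0.28*0.8 + 0.81*0.28*0.2 = 0.023040 + 0.105120 + 0.082880 + 0.045360 = 0.256400
The overheating coolant loop-present share is 0.082880 + 0.045360 = 0.128240.
So P(overheating coolant loop | warning light) = 0.128240/0.256400 ≈ 0.500.

With the extra evidence:
Numerator (weight on configurations with overheating coolant loop): 0.81·0.28 = 0.226800
Denominator P(warning light | low oil pressure): 0.73·0.72 + 0.81·0.28 = 0.752400
P(overheating coolant loop | warning light, low oil pressure) = 0.226800/0.752400 ≈ 0.301
The drop from 0.500 to 0.301 is the explaining-away (discounting) effect.

P(overheating coolant loop | warning light) ≈ 0.500; P(overheating coolant loop | warning light, low oil pressure) ≈ 0.301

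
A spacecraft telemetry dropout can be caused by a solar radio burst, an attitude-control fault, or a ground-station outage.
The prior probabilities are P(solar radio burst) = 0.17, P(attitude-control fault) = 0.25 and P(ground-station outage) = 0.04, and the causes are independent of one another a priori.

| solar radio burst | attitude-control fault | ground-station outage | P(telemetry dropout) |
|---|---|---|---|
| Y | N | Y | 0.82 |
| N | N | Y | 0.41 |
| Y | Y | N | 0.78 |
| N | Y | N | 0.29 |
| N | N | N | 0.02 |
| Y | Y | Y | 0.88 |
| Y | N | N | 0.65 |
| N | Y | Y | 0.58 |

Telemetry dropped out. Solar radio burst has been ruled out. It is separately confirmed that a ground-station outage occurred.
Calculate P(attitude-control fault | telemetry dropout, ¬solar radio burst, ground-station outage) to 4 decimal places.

P(attitude-control fault | telemetry dropout, ¬solar radio burst, ground-station outage) ≈ 0.3204

For the numerator, keep only attitude-control fault=true terms: 0.58×0.25 = 0.145000
The normalizing constant is 0.41×0.75 + 0.58×0.25 = 0.452500
P(attitude-control fault | telemetry dropout, ¬solar radio burst, ground-station outage) = 0.145000/0.452500 ≈ 0.3204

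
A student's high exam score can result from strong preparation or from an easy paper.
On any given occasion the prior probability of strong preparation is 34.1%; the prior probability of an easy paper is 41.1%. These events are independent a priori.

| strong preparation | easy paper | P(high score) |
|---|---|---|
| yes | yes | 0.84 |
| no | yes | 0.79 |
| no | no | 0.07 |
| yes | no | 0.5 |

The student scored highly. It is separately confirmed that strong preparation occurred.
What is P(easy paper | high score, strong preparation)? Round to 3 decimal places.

Enumerate both values of easy paper and weight by the priors:
  P(high score | strong preparation) = 0.5*0.589 + 0.84*0.411
        = 0.294500 + 0.345240 = 0.639740
Configurations with easy paper contribute 0.345240, so
  P(easy paper | high score, strong preparation) = 0.345240 / 0.639740 ≈ 0.540

P(easy paper | high score, strong preparation) ≈ 0.540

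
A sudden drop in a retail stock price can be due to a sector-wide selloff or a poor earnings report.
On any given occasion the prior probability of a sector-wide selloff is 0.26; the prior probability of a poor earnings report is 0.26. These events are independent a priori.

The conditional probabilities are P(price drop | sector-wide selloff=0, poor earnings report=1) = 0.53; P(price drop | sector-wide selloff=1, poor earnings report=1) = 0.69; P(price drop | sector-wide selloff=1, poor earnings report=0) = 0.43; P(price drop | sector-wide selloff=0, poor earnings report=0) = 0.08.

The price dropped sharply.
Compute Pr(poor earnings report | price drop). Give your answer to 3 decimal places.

P(price drop) = 0.08·0.74·0.74 + 0.53·0.74·0.26 + 0.43·0.26·0.74 + 0.69·0.26·0.26 = 0.043808 + 0.101972 + 0.082732 + 0.046644 = 0.275156
The poor earnings report-present share is 0.101972 + 0.046644 = 0.148616.
Hence the posterior is 0.148616/0.275156 ≈ 0.540.

Pr(poor earnings report | price drop) ≈ 0.540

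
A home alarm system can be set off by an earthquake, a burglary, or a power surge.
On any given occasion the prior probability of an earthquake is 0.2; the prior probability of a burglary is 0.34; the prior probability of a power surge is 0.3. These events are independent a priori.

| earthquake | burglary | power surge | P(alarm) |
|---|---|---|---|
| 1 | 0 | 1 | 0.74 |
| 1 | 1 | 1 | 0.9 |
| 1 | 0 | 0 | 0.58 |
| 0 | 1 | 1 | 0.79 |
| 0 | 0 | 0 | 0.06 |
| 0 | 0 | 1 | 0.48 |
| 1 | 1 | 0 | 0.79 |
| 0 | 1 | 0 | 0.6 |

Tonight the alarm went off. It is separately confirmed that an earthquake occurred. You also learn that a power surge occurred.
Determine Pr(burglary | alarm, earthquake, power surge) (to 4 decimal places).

Pr(burglary | alarm, earthquake, power surge) ≈ 0.3852

P(alarm | earthquake, power surge) = 0.74·0.66 + 0.9·0.34 = 0.488400 + 0.306000 = 0.794400
Of this, 0.306000 comes from 0.9·0.34 (the burglary=true cases).
So P(burglary | alarm, earthquake, power surge) = 0.306000/0.794400 ≈ 0.3852.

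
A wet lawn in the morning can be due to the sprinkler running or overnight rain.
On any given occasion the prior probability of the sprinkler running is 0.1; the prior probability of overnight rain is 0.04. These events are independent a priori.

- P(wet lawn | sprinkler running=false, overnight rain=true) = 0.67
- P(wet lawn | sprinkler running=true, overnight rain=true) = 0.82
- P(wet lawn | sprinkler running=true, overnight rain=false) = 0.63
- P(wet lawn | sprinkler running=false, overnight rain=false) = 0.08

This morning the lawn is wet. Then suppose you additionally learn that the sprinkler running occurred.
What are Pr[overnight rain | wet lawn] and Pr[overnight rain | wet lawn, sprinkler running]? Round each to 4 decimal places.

By total probability over the 4 (sprinkler running, overnight rain) configurations:
  P(wet lawn) = 0.08×0.9×0.96 + 0.67×0.9×0.04 + 0.63×0.1×0.96 + 0.82×0.1×0.04
        = 0.069120 + 0.024120 + 0.060480 + 0.003280 = 0.157000
The terms with overnight rain present sum to 0.027400, so
  P(overnight rain | wet lawn) = 0.027400 / 0.157000 ≈ 0.1745

Now condition on the additional information:
P(wet lawn | sprinkler running) = 0.63*0.96 + 0.82*0.04 = 0.604800 + 0.032800 = 0.637600
The overnight rain-present share is 0.82*0.04 = 0.032800.
So P(overnight rain | wet lawn, sprinkler running) = 0.032800/0.637600 ≈ 0.0514.

Pr[overnight rain | wet lawn] ≈ 0.1745; Pr[overnight rain | wet lawn, sprinkler running] ≈ 0.0514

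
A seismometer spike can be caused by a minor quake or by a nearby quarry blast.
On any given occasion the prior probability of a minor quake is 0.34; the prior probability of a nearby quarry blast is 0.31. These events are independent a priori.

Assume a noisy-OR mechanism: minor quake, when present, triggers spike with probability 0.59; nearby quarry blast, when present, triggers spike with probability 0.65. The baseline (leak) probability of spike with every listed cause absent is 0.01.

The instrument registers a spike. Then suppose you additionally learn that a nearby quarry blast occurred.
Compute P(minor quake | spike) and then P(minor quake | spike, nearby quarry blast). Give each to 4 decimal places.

P(minor quake | spike) ≈ 0.6244; P(minor quake | spike, nearby quarry blast) ≈ 0.4035

Under noisy-OR, P(spike | causes) = 1 − (1−0.01)·∏(1−qᵢ) over the active causes.
P(spike) = 0.01*0.66*0.69 + 0.6535*0.66*0.31 + 0.5941*0.34*0.69 + 0.857935*0.34*0.31 = 0.004554 + 0.133706 + 0.139376 + 0.090426 = 0.368062
Restricting to configurations with minor quake present: 0.139376 + 0.090426 = 0.229802.
P(minor quake | spike) = 0.229802 / 0.368062 ≈ 0.6244

Now also conditioning on nearby quarry blast=true:
P(spike | nearby quarry blast) = 0.6535·0.66 + 0.857935·0.34 = 0.431310 + 0.291698 = 0.723008
The minor quake-present share is 0.857935·0.34 = 0.291698.
So P(minor quake | spike, nearby quarry blast) = 0.291698/0.723008 ≈ 0.4035.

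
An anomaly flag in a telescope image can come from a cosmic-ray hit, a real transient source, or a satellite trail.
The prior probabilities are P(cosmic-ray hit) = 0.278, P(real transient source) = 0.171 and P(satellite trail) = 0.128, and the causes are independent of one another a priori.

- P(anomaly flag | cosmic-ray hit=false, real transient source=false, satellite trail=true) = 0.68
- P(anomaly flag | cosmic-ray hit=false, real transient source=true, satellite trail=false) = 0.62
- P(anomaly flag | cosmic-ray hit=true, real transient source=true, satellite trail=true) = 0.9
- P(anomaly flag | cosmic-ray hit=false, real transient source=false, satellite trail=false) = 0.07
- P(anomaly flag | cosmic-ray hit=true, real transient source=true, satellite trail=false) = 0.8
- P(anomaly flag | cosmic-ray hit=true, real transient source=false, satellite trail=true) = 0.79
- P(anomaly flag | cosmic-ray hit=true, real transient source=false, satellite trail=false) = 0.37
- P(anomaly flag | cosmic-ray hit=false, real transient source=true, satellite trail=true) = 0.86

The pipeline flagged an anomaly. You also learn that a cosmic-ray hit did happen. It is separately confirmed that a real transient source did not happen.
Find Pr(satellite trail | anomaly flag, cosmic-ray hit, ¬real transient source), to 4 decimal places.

Pr(satellite trail | anomaly flag, cosmic-ray hit, ¬real transient source) ≈ 0.2386

Numerator (weight on configurations with satellite trail): 0.79×0.128 = 0.101120
Denominator P(anomaly flag | cosmic-ray hit, ¬real transient source): 0.37×0.872 + 0.79×0.128 = 0.423760
P(satellite trail | anomaly flag, cosmic-ray hit, ¬real transient source) = 0.101120/0.423760 ≈ 0.2386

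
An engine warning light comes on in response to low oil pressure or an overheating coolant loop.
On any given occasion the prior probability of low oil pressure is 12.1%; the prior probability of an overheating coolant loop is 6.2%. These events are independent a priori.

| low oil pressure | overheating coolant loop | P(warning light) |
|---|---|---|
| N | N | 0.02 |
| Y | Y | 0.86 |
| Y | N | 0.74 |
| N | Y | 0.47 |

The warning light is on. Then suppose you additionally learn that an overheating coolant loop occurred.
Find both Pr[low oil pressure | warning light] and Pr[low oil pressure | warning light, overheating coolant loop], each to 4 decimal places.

Pr[low oil pressure | warning light] ≈ 0.6823; Pr[low oil pressure | warning light, overheating coolant loop] ≈ 0.2012

By total probability over the 4 (low oil pressure, overheating coolant loop) configurations:
  P(warning light) = 0.02×0.879×0.938 + 0.47×0.879×0.062 + 0.74×0.121×0.938 + 0.86×0.121×0.062
        = 0.016490 + 0.025614 + 0.083989 + 0.006452 = 0.132545
The terms with low oil pressure present sum to 0.090441, so
  P(low oil pressure | warning light) = 0.090441 / 0.132545 ≈ 0.6823

With the extra evidence:
P(warning light | overheating coolant loop) = 0.47*0.879 + 0.86*0.121 = 0.413130 + 0.104060 = 0.517190
Restricting to configurations with low oil pressure present: 0.86*0.121 = 0.104060.
Hence the posterior is 0.104060/0.517190 ≈ 0.2012.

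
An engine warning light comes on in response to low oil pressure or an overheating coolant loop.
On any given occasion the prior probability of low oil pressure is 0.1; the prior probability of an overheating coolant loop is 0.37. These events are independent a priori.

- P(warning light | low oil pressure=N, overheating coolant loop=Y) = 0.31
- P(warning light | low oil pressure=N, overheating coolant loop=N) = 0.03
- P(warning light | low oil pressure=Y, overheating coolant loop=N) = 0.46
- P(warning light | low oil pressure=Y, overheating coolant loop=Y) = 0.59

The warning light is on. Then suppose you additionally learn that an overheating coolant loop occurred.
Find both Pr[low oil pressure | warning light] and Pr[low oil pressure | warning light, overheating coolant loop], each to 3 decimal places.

Pr[low oil pressure | warning light] ≈ 0.297; Pr[low oil pressure | warning light, overheating coolant loop] ≈ 0.175

For the numerator, keep only low oil pressure=true terms: 0.028980 + 0.021830 = 0.050810
Normalizer over all consistent configurations: 0.03*0.9*0.63 + 0.31*0.9*0.37 + 0.46*0.1*0.63 + 0.59*0.1*0.37 = 0.171050
P(low oil pressure | warning light) = 0.050810/0.171050 ≈ 0.297

Now also conditioning on overheating coolant loop=true:
P(warning light | overheating coolant loop) = 0.31*0.9 + 0.59*0.1 = 0.279000 + 0.059000 = 0.338000
The low oil pressure-present share is 0.59*0.1 = 0.059000.
Hence the posterior is 0.059000/0.338000 ≈ 0.175.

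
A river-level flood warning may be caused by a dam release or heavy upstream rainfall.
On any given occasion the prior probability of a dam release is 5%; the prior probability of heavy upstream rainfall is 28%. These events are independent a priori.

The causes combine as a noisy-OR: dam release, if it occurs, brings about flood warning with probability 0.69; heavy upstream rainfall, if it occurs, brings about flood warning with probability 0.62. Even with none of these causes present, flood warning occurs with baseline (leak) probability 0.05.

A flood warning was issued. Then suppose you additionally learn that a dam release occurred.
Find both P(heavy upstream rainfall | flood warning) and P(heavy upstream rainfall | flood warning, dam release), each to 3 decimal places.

Under noisy-OR, P(flood warning | causes) = 1 − (1−0.05)·∏(1−qᵢ) over the active causes.
Enumerate the 4 (dam release, heavy upstream rainfall) configurations and weight by the priors:
  P(flood warning) = 0.05·0.95·0.72 + 0.639·0.95·0.28 + 0.7055·0.05·0.72 + 0.88809·0.05·0.28
        = 0.034200 + 0.169974 + 0.025398 + 0.012433 = 0.242005
Keeping only the heavy upstream rainfall-present terms gives 0.182407, so
  P(heavy upstream rainfall | flood warning) = 0.182407 / 0.242005 ≈ 0.754

Now also conditioning on dam release=true:
Enumerate both values of heavy upstream rainfall and weight by the priors:
  P(flood warning | dam release) = 0.7055×0.72 + 0.88809×0.28
        = 0.507960 + 0.248665 = 0.756625
Configurations with heavy upstream rainfall contribute 0.248665, so
  P(heavy upstream rainfall | flood warning, dam release) = 0.248665 / 0.756625 ≈ 0.329
Conditioning on dam release lowers the posterior on heavy upstream rainfall: the classic explaining-away effect in a common-effect structure.

P(heavy upstream rainfall | flood warning) ≈ 0.754; P(heavy upstream rainfall | flood warning, dam release) ≈ 0.329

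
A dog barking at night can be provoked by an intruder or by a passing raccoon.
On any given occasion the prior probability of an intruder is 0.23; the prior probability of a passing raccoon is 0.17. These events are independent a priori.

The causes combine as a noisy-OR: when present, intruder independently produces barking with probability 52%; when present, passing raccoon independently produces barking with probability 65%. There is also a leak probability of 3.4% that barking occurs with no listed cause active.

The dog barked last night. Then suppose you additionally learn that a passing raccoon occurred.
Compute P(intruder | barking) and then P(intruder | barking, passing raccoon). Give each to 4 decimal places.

P(intruder | barking) ≈ 0.5550; P(intruder | barking, passing raccoon) ≈ 0.2743

Under noisy-OR, P(barking | causes) = 1 − (1−0.034)·∏(1−qᵢ) over the active causes.
Numerator (weight on configurations with intruder): 0.102383 + 0.032755 = 0.135138
Normalizer over all consistent configurations: 0.034·0.77·0.83 + 0.6619·0.77·0.17 + 0.53632·0.23·0.83 + 0.837712·0.23·0.17 = 0.243510
P(intruder | barking) = 0.135138/0.243510 ≈ 0.5550

Now also conditioning on passing raccoon=true:
P(barking | passing raccoon) = 0.6619×0.77 + 0.837712×0.23 = 0.509663 + 0.192674 = 0.702337
Restricting to configurations with intruder present: 0.837712×0.23 = 0.192674.
Hence the posterior is 0.192674/0.702337 ≈ 0.2743.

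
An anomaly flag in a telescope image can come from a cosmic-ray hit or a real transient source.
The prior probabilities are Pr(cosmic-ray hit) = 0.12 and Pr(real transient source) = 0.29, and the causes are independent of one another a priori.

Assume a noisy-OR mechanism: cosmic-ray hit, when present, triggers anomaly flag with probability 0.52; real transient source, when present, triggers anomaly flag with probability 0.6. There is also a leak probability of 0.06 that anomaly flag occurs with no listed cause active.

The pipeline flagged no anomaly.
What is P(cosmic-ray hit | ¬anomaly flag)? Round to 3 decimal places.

Under noisy-OR, P(anomaly flag | causes) = 1 − (1−0.06)·∏(1−qᵢ) over the active causes.
For the numerator, keep only cosmic-ray hit=true terms: 0.038442 + 0.006281 = 0.044723
Normalizer over all consistent configurations: 0.94*0.88*0.71 + 0.376*0.88*0.29 + 0.4512*0.12*0.71 + 0.18048*0.12*0.29 = 0.727990
Posterior = 0.044723 / 0.727990 ≈ 0.061

P(cosmic-ray hit | ¬anomaly flag) ≈ 0.061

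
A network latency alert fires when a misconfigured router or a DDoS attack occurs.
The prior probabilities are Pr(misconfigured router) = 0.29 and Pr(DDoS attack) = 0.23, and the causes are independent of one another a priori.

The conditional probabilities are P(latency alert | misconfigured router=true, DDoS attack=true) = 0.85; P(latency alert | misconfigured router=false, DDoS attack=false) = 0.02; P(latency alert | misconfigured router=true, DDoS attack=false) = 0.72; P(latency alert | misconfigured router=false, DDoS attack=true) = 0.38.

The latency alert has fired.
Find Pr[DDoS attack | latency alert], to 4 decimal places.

Pr[DDoS attack | latency alert] ≈ 0.4088

Enumerate the 4 (misconfigured router, DDoS attack) configurations and weight by the priors:
  P(latency alert) = 0.02*0.71*0.77 + 0.38*0.71*0.23 + 0.72*0.29*0.77 + 0.85*0.29*0.23
        = 0.010934 + 0.062054 + 0.160776 + 0.056695 = 0.290459
The terms with DDoS attack present sum to 0.118749, so
  P(DDoS attack | latency alert) = 0.118749 / 0.290459 ≈ 0.4088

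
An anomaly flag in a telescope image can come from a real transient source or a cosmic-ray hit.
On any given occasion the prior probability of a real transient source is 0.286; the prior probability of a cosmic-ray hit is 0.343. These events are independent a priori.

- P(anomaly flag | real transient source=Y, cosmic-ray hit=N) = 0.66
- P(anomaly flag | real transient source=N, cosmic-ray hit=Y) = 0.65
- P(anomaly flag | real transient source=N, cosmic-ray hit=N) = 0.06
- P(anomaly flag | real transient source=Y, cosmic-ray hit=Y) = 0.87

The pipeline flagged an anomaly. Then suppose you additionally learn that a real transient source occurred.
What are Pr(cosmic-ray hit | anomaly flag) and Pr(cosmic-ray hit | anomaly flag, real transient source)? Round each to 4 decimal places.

Pr(cosmic-ray hit | anomaly flag) ≈ 0.6164; Pr(cosmic-ray hit | anomaly flag, real transient source) ≈ 0.4076

Enumerate the 4 (real transient source, cosmic-ray hit) configurations and weight by the priors:
  P(anomaly flag) = 0.06*0.714*0.657 + 0.65*0.714*0.343 + 0.66*0.286*0.657 + 0.87*0.286*0.343
        = 0.028146 + 0.159186 + 0.124015 + 0.085345 = 0.396692
Configurations with cosmic-ray hit contribute 0.244531, so
  P(cosmic-ray hit | anomaly flag) = 0.244531 / 0.396692 ≈ 0.6164

Now condition on the additional information:
P(anomaly flag | real transient source) = 0.66·0.657 + 0.87·0.343 = 0.433620 + 0.298410 = 0.732030
Restricting to configurations with cosmic-ray hit present: 0.87·0.343 = 0.298410.
So P(cosmic-ray hit | anomaly flag, real transient source) = 0.298410/0.732030 ≈ 0.4076.
The drop from 0.6164 to 0.4076 is the explaining-away (discounting) effect.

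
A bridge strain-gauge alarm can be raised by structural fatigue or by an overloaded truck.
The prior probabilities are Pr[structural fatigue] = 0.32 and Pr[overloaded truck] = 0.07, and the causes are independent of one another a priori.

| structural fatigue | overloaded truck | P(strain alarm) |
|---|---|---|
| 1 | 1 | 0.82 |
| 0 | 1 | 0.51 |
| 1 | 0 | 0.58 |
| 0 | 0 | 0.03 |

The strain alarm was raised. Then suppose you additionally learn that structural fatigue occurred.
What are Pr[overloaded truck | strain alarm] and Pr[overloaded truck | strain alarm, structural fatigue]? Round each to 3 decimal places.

P(strain alarm) = 0.03·0.68·0.93 + 0.51·0.68·0.07 + 0.58·0.32·0.93 + 0.82·0.32·0.07 = 0.018972 + 0.024276 + 0.172608 + 0.018368 = 0.234224
Of this, 0.042644 comes from 0.024276 + 0.018368 (the overloaded truck=true cases).
Hence the posterior is 0.042644/0.234224 ≈ 0.182.

Now also conditioning on structural fatigue=true:
Enumerate both values of overloaded truck and weight by the priors:
  P(strain alarm | structural fatigue) = 0.58*0.93 + 0.82*0.07
        = 0.539400 + 0.057400 = 0.596800
Keeping only the overloaded truck-present terms gives 0.057400, so
  P(overloaded truck | strain alarm, structural fatigue) = 0.057400 / 0.596800 ≈ 0.096

Pr[overloaded truck | strain alarm] ≈ 0.182; Pr[overloaded truck | strain alarm, structural fatigue] ≈ 0.096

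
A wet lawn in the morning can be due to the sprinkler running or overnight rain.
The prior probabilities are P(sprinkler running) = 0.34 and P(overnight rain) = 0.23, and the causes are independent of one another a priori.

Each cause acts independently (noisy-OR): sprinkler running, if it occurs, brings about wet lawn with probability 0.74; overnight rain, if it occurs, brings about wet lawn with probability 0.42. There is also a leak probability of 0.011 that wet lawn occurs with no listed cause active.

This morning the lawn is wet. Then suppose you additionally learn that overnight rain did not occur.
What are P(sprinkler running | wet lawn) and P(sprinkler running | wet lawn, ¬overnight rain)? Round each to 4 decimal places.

Under noisy-OR, P(wet lawn | causes) = 1 − (1−0.011)·∏(1−qᵢ) over the active causes.
Weight on sprinkler running=true, given the evidence: 0.194481 + 0.066537 = 0.261018
The normalizing constant is 0.011*0.66*0.77 + 0.42638*0.66*0.23 + 0.74286*0.34*0.77 + 0.850859*0.34*0.23 = 0.331332
Posterior = 0.261018 / 0.331332 ≈ 0.7878

With the extra evidence:
Sum P(wet lawn|·) weighted by the priors over both values of sprinkler running:
  P(wet lawn | ¬overnight rain) = 0.011×0.66 + 0.74286×0.34
        = 0.007260 + 0.252572 = 0.259832
Configurations with sprinkler running contribute 0.252572, so
  P(sprinkler running | wet lawn, ¬overnight rain) = 0.252572 / 0.259832 ≈ 0.9721
With overnight rain excluded, sprinkler running must carry more of the explanatory weight for the wet lawn.

P(sprinkler running | wet lawn) ≈ 0.7878; P(sprinkler running | wet lawn, ¬overnight rain) ≈ 0.9721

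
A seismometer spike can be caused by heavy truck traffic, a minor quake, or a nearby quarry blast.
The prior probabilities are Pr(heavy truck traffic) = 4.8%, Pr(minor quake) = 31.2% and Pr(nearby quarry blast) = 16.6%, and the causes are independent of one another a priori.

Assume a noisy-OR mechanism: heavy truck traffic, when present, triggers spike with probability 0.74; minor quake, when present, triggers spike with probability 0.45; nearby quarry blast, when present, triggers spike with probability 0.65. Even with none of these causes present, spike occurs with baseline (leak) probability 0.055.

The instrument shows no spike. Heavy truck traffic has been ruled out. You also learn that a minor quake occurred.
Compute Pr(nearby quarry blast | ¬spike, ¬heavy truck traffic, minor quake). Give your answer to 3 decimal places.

Pr(nearby quarry blast | ¬spike, ¬heavy truck traffic, minor quake) ≈ 0.065

Under noisy-OR, P(spike | causes) = 1 − (1−0.055)·∏(1−qᵢ) over the active causes.
Weight on nearby quarry blast=true, given the evidence: 0.181913*0.166 = 0.030198
Normalizer over all consistent configurations: 0.51975*0.834 + 0.181913*0.166 = 0.463670
P(nearby quarry blast | ¬spike, ¬heavy truck traffic, minor quake) = 0.030198/0.463670 ≈ 0.065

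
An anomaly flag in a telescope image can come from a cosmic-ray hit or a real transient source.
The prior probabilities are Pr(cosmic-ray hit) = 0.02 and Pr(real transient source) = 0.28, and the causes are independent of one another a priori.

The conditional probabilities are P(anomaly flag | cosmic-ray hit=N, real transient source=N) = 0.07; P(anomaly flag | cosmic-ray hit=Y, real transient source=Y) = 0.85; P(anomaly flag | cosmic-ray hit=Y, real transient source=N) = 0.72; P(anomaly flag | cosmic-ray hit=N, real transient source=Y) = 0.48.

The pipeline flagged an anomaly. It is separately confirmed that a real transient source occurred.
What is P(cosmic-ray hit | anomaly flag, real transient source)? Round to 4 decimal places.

P(cosmic-ray hit | anomaly flag, real transient source) ≈ 0.0349

Weight on cosmic-ray hit=true, given the evidence: 0.85×0.02 = 0.017000
Denominator P(anomaly flag | real transient source): 0.48×0.98 + 0.85×0.02 = 0.487400
P(cosmic-ray hit | anomaly flag, real transient source) = 0.017000/0.487400 ≈ 0.0349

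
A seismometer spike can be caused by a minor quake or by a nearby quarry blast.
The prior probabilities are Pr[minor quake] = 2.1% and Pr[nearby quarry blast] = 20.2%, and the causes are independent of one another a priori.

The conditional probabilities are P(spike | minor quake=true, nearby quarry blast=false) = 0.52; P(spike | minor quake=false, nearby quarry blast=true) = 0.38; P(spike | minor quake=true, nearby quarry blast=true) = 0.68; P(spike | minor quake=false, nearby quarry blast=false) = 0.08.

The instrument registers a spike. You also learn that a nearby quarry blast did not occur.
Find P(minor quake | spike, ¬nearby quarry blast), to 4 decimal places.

Enumerate both values of minor quake and weight by the priors:
  P(spike | ¬nearby quarry blast) = 0.08·0.979 + 0.52·0.021
        = 0.078320 + 0.010920 = 0.089240
The terms with minor quake present sum to 0.010920, so
  P(minor quake | spike, ¬nearby quarry blast) = 0.010920 / 0.089240 ≈ 0.1224

P(minor quake | spike, ¬nearby quarry blast) ≈ 0.1224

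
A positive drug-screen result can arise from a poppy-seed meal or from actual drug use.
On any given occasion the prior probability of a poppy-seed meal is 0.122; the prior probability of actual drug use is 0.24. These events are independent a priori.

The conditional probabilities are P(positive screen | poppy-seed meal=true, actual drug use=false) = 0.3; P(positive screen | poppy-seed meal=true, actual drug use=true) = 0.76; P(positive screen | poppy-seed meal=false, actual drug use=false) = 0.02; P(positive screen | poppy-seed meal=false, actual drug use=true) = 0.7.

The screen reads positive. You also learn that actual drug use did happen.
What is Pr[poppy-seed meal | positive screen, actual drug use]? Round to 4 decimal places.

P(positive screen | actual drug use) = 0.7*0.878 + 0.76*0.122 = 0.614600 + 0.092720 = 0.707320
Of this, 0.092720 comes from 0.76*0.122 (the poppy-seed meal=true cases).
Hence the posterior is 0.092720/0.707320 ≈ 0.1311.

Pr[poppy-seed meal | positive screen, actual drug use] ≈ 0.1311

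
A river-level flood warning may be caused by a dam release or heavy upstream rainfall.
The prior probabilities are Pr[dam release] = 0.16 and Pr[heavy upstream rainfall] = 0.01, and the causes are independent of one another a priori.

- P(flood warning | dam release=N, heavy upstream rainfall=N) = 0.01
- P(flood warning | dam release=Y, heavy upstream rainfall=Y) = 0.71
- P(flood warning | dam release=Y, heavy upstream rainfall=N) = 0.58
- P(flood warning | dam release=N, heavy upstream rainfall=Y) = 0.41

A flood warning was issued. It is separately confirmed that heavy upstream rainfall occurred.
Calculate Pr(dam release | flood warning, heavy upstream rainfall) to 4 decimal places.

By total probability over both values of dam release:
  P(flood warning | heavy upstream rainfall) = 0.41·0.84 + 0.71·0.16
        = 0.344400 + 0.113600 = 0.458000
The terms with dam release present sum to 0.113600, so
  P(dam release | flood warning, heavy upstream rainfall) = 0.113600 / 0.458000 ≈ 0.2480

Pr(dam release | flood warning, heavy upstream rainfall) ≈ 0.2480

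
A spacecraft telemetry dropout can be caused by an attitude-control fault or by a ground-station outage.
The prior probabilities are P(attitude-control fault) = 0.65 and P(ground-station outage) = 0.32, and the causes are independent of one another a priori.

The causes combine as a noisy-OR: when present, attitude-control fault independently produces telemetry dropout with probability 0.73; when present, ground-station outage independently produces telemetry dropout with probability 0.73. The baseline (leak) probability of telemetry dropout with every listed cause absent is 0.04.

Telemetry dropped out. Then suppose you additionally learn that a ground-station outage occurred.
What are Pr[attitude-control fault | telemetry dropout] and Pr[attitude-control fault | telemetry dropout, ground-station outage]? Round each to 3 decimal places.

Under noisy-OR, P(telemetry dropout | causes) = 1 − (1−0.04)·∏(1−qᵢ) over the active causes.
Enumerate the 4 (attitude-control fault, ground-station outage) configurations and weight by the priors:
  P(telemetry dropout) = 0.04×0.35×0.68 + 0.7408×0.35×0.32 + 0.7408×0.65×0.68 + 0.930016×0.65×0.32
        = 0.009520 + 0.082970 + 0.327434 + 0.193443 = 0.613367
Keeping only the attitude-control fault-present terms gives 0.520877, so
  P(attitude-control fault | telemetry dropout) = 0.520877 / 0.613367 ≈ 0.849

Now also conditioning on ground-station outage=true:
Sum P(telemetry dropout|·) weighted by the priors over both values of attitude-control fault:
  P(telemetry dropout | ground-station outage) = 0.7408*0.35 + 0.930016*0.65
        = 0.259280 + 0.604510 = 0.863790
Configurations with attitude-control fault contribute 0.604510, so
  P(attitude-control fault | telemetry dropout, ground-station outage) = 0.604510 / 0.863790 ≈ 0.700
This is intercausal reasoning (explaining away): once ground-station outage accounts for the telemetry dropout, attitude-control fault becomes less likely.

Pr[attitude-control fault | telemetry dropout] ≈ 0.849; Pr[attitude-control fault | telemetry dropout, ground-station outage] ≈ 0.700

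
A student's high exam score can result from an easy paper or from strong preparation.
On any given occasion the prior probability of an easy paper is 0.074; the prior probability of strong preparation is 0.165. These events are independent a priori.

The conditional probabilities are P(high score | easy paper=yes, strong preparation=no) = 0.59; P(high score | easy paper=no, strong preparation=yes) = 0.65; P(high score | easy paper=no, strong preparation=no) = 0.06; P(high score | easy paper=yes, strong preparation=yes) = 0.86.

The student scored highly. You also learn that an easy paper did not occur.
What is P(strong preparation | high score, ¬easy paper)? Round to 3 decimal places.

P(high score | ¬easy paper) = 0.06·0.835 + 0.65·0.165 = 0.050100 + 0.107250 = 0.157350
Restricting to configurations with strong preparation present: 0.65·0.165 = 0.107250.
Hence the posterior is 0.107250/0.157350 ≈ 0.682.

P(strong preparation | high score, ¬easy paper) ≈ 0.682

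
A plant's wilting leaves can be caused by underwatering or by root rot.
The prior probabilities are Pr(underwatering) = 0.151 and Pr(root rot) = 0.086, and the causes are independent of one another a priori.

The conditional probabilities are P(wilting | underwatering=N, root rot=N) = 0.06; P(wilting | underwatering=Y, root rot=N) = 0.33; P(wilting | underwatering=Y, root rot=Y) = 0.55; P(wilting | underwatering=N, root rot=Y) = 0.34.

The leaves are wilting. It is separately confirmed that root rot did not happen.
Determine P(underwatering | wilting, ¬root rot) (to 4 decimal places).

P(underwatering | wilting, ¬root rot) ≈ 0.4945

Enumerate both values of underwatering and weight by the priors:
  P(wilting | ¬root rot) = 0.06·0.849 + 0.33·0.151
        = 0.050940 + 0.049830 = 0.100770
Keeping only the underwatering-present terms gives 0.049830, so
  P(underwatering | wilting, ¬root rot) = 0.049830 / 0.100770 ≈ 0.4945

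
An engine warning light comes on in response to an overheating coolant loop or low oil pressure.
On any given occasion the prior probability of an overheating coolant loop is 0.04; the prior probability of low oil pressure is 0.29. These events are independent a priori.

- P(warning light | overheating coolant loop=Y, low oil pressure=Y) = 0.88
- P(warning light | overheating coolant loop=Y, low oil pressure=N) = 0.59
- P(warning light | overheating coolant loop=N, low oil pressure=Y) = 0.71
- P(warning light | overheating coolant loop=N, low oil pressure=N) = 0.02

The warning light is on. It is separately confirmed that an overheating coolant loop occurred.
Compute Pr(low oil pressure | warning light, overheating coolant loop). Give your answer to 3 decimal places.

Enumerate both values of low oil pressure and weight by the priors:
  P(warning light | overheating coolant loop) = 0.59×0.71 + 0.88×0.29
        = 0.418900 + 0.255200 = 0.674100
Keeping only the low oil pressure-present terms gives 0.255200, so
  P(low oil pressure | warning light, overheating coolant loop) = 0.255200 / 0.674100 ≈ 0.379

Pr(low oil pressure | warning light, overheating coolant loop) ≈ 0.379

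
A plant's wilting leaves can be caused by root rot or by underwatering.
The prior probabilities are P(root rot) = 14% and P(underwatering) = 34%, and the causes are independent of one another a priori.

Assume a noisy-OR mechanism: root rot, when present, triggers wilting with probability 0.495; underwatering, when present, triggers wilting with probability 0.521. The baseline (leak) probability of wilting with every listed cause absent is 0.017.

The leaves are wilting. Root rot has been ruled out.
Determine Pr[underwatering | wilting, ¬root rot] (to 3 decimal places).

Pr[underwatering | wilting, ¬root rot] ≈ 0.941

Under noisy-OR, P(wilting | causes) = 1 − (1−0.017)·∏(1−qᵢ) over the active causes.
P(wilting | ¬root rot) = 0.017·0.66 + 0.529143·0.34 = 0.011220 + 0.179909 = 0.191129
Restricting to configurations with underwatering present: 0.529143·0.34 = 0.179909.
So P(underwatering | wilting, ¬root rot) = 0.179909/0.191129 ≈ 0.941.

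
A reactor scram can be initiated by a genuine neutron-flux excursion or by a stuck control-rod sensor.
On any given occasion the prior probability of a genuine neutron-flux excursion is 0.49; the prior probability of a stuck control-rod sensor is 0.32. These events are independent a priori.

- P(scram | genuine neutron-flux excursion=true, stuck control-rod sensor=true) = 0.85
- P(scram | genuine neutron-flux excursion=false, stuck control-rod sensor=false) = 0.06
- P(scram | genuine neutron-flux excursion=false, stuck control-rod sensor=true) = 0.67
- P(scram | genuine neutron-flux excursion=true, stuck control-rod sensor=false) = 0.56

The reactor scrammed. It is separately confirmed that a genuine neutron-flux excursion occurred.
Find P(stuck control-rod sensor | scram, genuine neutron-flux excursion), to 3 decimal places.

P(stuck control-rod sensor | scram, genuine neutron-flux excursion) ≈ 0.417

P(scram | genuine neutron-flux excursion) = 0.56×0.68 + 0.85×0.32 = 0.380800 + 0.272000 = 0.652800
Of this, 0.272000 comes from 0.85×0.32 (the stuck control-rod sensor=true cases).
Hence the posterior is 0.272000/0.652800 ≈ 0.417.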